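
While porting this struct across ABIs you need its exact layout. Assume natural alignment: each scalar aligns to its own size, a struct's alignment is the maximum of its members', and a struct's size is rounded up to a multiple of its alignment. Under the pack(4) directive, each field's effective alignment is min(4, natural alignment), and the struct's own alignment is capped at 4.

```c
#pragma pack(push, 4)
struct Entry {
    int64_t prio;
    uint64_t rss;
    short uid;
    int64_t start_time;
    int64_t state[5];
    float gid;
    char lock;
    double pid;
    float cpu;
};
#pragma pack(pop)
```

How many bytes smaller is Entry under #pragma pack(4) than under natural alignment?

natural layout:
  prio at 0 (size 8, align 8) → ends 8
  rss at 8 (size 8, align 8) → ends 16
  uid at 16 (size 2, align 2) → ends 18
  pad 6 to align 8 for start_time
  start_time at 24 (size 8, align 8) → ends 32
  state at 32 (size 40, align 8) → ends 72
  gid at 72 (size 4, align 4) → ends 76
  lock at 76 (size 1, align 1) → ends 77
  pad 3 to align 8 for pid
  pid at 80 (size 8, align 8) → ends 88
  cpu at 88 (size 4, align 4) → ends 92
  tail pad 4 to reach multiple of 8
  total 96 bytes, alignment 8
packed(4) layout:
  prio at 0 (size 8, align 4) → ends 8
  rss at 8 (size 8, align 4) → ends 16
  uid at 16 (size 2, align 2) → ends 18
  pad 2 to align 4 for start_time
  start_time at 20 (size 8, align 4) → ends 28
  state at 28 (size 40, align 4) → ends 68
  gid at 68 (size 4, align 4) → ends 72
  lock at 72 (size 1, align 1) → ends 73
  pad 3 to align 4 for pid
  pid at 76 (size 8, align 4) → ends 84
  cpu at 84 (size 4, align 4) → ends 88
  total 88 bytes, alignment 4
96 − 88 = 8

8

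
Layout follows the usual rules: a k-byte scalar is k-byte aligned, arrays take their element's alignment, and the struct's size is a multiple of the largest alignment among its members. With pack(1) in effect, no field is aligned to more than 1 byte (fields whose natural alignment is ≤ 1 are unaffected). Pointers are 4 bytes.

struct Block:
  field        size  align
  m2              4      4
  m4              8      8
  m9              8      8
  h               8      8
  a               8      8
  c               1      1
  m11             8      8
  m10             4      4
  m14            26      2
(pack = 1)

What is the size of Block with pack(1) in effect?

0..4  m2  (4B, 1-aligned)
4..12  m4  (8B, 1-aligned)
12..20  m9  (8B, 1-aligned)
20..28  h  (8B, 1-aligned)
28..36  a  (8B, 1-aligned)
36..37  c  (1B, 1-aligned)
37..45  m11  (8B, 1-aligned)
45..49  m10  (4B, 1-aligned)
49..75  m14  (26B, 1-aligned)
sizeof = 75, alignof = 1

75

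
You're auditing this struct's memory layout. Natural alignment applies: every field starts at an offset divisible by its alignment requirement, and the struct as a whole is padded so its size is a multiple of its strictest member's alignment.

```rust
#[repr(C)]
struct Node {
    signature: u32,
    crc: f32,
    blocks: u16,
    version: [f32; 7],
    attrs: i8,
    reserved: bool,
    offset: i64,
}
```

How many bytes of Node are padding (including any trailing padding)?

@0: signature [4B, align 4] → 4
@4: crc [4B, align 4] → 8
@8: blocks [2B, align 2] → 10
+2 pad (align 4)
@12: version [28B, align 4] → 40
@40: attrs [1B, align 1] → 41
@41: reserved [1B, align 1] → 42
+6 pad (align 8)
@48: offset [8B, align 8] → 56
size 56, align 8
data bytes 48, size 56 → padding 8

8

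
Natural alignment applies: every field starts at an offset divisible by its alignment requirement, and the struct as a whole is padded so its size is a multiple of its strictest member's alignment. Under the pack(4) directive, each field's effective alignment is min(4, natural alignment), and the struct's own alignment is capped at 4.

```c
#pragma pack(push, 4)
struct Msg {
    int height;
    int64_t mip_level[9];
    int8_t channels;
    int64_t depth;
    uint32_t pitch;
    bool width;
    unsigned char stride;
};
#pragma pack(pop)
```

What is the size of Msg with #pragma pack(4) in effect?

96

height at 0 (size 4, align 4) → ends 4
mip_level at 4 (size 72, align 4) → ends 76
channels at 76 (size 1, align 1) → ends 77
pad 3 to align 4 for depth
depth at 80 (size 8, align 4) → ends 88
pitch at 88 (size 4, align 4) → ends 92
width at 92 (size 1, align 1) → ends 93
stride at 93 (size 1, align 1) → ends 94
tail pad 2 to reach multiple of 4
total 96 bytes, alignment 4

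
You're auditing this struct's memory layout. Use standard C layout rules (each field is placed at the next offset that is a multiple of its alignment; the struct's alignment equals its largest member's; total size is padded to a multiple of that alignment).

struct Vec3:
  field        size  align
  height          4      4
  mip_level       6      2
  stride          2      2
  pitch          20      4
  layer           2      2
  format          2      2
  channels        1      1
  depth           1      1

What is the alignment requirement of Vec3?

4

member alignments: height=4, mip_level=2, stride=2, pitch=4, layer=2, format=2, channels=1, depth=1
max = 4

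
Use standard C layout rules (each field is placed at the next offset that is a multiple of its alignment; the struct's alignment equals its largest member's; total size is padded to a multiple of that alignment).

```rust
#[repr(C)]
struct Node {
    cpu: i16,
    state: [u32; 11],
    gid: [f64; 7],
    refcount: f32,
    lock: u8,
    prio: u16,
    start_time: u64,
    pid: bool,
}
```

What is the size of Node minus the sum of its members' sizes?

10

cpu at 0 (size 2, align 2) → ends 2
pad 2 to align 4 for state
state at 4 (size 44, align 4) → ends 48
gid at 48 (size 56, align 8) → ends 104
refcount at 104 (size 4, align 4) → ends 108
lock at 108 (size 1, align 1) → ends 109
pad 1 to align 2 for prio
prio at 110 (size 2, align 2) → ends 112
start_time at 112 (size 8, align 8) → ends 120
pid at 120 (size 1, align 1) → ends 121
tail pad 7 to reach multiple of 8
total 128 bytes, alignment 8
data bytes 118, size 128 → padding 10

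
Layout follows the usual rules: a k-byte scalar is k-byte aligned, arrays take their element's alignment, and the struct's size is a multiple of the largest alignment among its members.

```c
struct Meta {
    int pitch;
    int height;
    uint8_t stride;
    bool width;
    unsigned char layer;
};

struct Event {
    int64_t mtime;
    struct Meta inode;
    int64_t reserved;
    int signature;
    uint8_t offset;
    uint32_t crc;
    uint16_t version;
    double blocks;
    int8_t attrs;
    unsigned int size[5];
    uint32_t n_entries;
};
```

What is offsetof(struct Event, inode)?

8

Meta: 0..4  pitch  (4B, 4-aligned); 4..8  height  (4B, 4-aligned); 8..9  stride  (1B, 1-aligned); 9..10  width  (1B, 1-aligned); 10..11  layer  (1B, 1-aligned); 11..12  -- tail padding (1B); sizeof = 12, alignof = 4
0..8  mtime  (8B, 8-aligned)
8..20  inode  (12B, 4-aligned)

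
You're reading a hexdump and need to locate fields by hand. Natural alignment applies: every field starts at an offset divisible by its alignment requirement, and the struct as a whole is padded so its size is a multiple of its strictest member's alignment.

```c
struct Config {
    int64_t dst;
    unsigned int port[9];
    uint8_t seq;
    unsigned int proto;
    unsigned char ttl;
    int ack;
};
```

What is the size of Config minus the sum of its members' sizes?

10

dst at 0 (size 8, align 8) → ends 8
port at 8 (size 36, align 4) → ends 44
seq at 44 (size 1, align 1) → ends 45
pad 3 to align 4 for proto
proto at 48 (size 4, align 4) → ends 52
ttl at 52 (size 1, align 1) → ends 53
pad 3 to align 4 for ack
ack at 56 (size 4, align 4) → ends 60
tail pad 4 to reach multiple of 8
total 64 bytes, alignment 8
data bytes 54, size 64 → padding 10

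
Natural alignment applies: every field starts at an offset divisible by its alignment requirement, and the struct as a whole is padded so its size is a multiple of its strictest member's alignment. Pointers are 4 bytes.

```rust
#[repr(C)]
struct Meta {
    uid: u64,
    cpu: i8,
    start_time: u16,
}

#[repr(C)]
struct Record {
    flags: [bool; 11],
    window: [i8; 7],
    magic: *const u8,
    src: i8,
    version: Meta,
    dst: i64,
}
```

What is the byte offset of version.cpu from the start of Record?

Meta: @0: uid [8B, align 8] → 8; @8: cpu [1B, align 1] → 9; +1 pad (align 2); @10: start_time [2B, align 2] → 12; +4 tail pad (align 8); size 16, align 8
@0: flags [11B, align 1] → 11
@11: window [7B, align 1] → 18
+2 pad (align 4)
@20: magic [4B, align 4] → 24
@24: src [1B, align 1] → 25
+7 pad (align 8)
@32: version [16B, align 8] → 48
within Meta: cpu at 8
32 + 8 = 40

40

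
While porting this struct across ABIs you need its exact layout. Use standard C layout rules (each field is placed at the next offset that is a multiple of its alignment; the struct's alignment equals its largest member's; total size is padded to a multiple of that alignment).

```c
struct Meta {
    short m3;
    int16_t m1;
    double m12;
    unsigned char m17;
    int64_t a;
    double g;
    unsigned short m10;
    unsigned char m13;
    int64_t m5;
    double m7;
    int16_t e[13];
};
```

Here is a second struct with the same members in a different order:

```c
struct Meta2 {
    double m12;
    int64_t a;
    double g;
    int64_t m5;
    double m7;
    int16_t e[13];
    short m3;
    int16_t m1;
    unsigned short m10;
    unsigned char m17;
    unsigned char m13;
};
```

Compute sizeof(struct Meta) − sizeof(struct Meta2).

0..2  m3  (2B, 2-aligned)
2..4  m1  (2B, 2-aligned)
4..8  -- padding (4B)
8..16  m12  (8B, 8-aligned)
16..17  m17  (1B, 1-aligned)
17..24  -- padding (7B)
24..32  a  (8B, 8-aligned)
32..40  g  (8B, 8-aligned)
40..42  m10  (2B, 2-aligned)
42..43  m13  (1B, 1-aligned)
43..48  -- padding (5B)
48..56  m5  (8B, 8-aligned)
56..64  m7  (8B, 8-aligned)
64..90  e  (26B, 2-aligned)
90..96  -- tail padding (6B)
sizeof = 96, alignof = 8
— Meta2 —
0..8  m12  (8B, 8-aligned)
8..16  a  (8B, 8-aligned)
16..24  g  (8B, 8-aligned)
24..32  m5  (8B, 8-aligned)
32..40  m7  (8B, 8-aligned)
40..66  e  (26B, 2-aligned)
66..68  m3  (2B, 2-aligned)
68..70  m1  (2B, 2-aligned)
70..72  m10  (2B, 2-aligned)
72..73  m17  (1B, 1-aligned)
73..74  m13  (1B, 1-aligned)
74..80  -- tail padding (6B)
sizeof = 80, alignof = 8
96 − 80 = 16

16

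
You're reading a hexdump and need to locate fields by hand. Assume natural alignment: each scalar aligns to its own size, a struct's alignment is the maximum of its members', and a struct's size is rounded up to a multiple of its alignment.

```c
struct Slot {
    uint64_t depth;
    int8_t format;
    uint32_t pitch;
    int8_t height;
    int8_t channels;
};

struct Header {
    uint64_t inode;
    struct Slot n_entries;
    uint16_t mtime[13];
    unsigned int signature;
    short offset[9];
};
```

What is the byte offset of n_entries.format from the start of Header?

Slot: @0: depth [8B, align 8] → 8; @8: format [1B, align 1] → 9; +3 pad (align 4); @12: pitch [4B, align 4] → 16; @16: height [1B, align 1] → 17; @17: channels [1B, align 1] → 18; +6 tail pad (align 8); size 24, align 8
@0: inode [8B, align 8] → 8
@8: n_entries [24B, align 8] → 32
within Slot: format at 8
8 + 8 = 16

16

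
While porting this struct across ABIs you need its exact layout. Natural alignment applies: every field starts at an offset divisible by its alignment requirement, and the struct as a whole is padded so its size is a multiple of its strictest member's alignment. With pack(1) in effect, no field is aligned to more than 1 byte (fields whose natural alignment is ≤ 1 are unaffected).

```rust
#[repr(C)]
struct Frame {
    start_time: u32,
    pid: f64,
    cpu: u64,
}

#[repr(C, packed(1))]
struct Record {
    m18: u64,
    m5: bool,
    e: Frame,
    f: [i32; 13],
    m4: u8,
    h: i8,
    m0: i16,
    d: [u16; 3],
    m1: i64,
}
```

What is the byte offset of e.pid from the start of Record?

Frame: 0..4  start_time  (4B, 4-aligned); 4..8  -- padding (4B); 8..16  pid  (8B, 8-aligned); 16..24  cpu  (8B, 8-aligned); sizeof = 24, alignof = 8
0..8  m18  (8B, 1-aligned)
8..9  m5  (1B, 1-aligned)
9..33  e  (24B, 1-aligned)
within Frame: pid at 8
9 + 8 = 17

17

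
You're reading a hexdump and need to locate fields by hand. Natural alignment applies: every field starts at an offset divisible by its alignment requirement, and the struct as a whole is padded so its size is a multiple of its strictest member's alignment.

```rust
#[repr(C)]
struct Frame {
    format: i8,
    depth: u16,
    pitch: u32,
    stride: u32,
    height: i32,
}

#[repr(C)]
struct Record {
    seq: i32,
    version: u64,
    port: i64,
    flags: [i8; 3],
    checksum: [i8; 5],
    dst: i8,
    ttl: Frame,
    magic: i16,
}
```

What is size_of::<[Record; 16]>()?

896

Frame: @0: format [1B, align 1] → 1; +1 pad (align 2); @2: depth [2B, align 2] → 4; @4: pitch [4B, align 4] → 8; @8: stride [4B, align 4] → 12; @12: height [4B, align 4] → 16; size 16, align 4
@0: seq [4B, align 4] → 4
+4 pad (align 8)
@8: version [8B, align 8] → 16
@16: port [8B, align 8] → 24
@24: flags [3B, align 1] → 27
@27: checksum [5B, align 1] → 32
@32: dst [1B, align 1] → 33
+3 pad (align 4)
@36: ttl [16B, align 4] → 52
@52: magic [2B, align 2] → 54
+2 tail pad (align 8)
size 56, align 8
array of 16: 16 × 56 = 896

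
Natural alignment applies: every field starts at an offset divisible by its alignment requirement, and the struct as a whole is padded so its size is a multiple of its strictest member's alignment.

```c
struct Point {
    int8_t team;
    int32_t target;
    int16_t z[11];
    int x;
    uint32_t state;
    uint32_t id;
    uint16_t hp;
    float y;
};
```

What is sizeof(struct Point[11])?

572

0..1  team  (1B, 1-aligned)
1..4  -- padding (3B)
4..8  target  (4B, 4-aligned)
8..30  z  (22B, 2-aligned)
30..32  -- padding (2B)
32..36  x  (4B, 4-aligned)
36..40  state  (4B, 4-aligned)
40..44  id  (4B, 4-aligned)
44..46  hp  (2B, 2-aligned)
46..48  -- padding (2B)
48..52  y  (4B, 4-aligned)
sizeof = 52, alignof = 4
array of 11: 11 × 52 = 572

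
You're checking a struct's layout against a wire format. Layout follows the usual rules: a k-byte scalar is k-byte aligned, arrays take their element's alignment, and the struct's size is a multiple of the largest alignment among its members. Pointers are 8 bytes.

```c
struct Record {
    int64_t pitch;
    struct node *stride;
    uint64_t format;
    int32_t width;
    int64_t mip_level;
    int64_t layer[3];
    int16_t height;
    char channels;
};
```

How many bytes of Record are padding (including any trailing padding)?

9

@0: pitch [8B, align 8] → 8
@8: stride [8B, align 8] → 16
@16: format [8B, align 8] → 24
@24: width [4B, align 4] → 28
+4 pad (align 8)
@32: mip_level [8B, align 8] → 40
@40: layer [24B, align 8] → 64
@64: height [2B, align 2] → 66
@66: channels [1B, align 1] → 67
+5 tail pad (align 8)
size 72, align 8
data bytes 63, size 72 → padding 9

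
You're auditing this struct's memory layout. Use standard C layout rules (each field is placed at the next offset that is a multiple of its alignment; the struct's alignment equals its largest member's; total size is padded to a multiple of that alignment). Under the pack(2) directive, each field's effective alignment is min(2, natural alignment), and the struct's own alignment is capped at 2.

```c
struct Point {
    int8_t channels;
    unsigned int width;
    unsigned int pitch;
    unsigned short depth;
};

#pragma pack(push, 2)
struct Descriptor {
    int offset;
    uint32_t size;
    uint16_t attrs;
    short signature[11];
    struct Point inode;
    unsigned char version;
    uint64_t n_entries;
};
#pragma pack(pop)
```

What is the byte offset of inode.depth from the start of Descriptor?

44

Point: @0: channels [1B, align 1] → 1; +3 pad (align 4); @4: width [4B, align 4] → 8; @8: pitch [4B, align 4] → 12; @12: depth [2B, align 2] → 14; +2 tail pad (align 4); size 16, align 4
@0: offset [4B, align 2] → 4
@4: size [4B, align 2] → 8
@8: attrs [2B, align 2] → 10
@10: signature [22B, align 2] → 32
@32: inode [16B, align 2] → 48
within Point: depth at 12
32 + 12 = 44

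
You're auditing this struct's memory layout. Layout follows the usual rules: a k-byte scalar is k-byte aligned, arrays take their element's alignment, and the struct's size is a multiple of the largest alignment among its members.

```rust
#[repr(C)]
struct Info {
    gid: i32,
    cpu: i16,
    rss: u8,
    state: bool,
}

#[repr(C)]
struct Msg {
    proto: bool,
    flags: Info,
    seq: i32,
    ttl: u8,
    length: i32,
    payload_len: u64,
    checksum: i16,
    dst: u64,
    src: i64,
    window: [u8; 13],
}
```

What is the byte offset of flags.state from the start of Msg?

Info: gid at 0 (size 4, align 4) → ends 4; cpu at 4 (size 2, align 2) → ends 6; rss at 6 (size 1, align 1) → ends 7; state at 7 (size 1, align 1) → ends 8; total 8 bytes, alignment 4
proto at 0 (size 1, align 1) → ends 1
pad 3 to align 4 for flags
flags at 4 (size 8, align 4) → ends 12
within Info: state at 7
4 + 7 = 11

11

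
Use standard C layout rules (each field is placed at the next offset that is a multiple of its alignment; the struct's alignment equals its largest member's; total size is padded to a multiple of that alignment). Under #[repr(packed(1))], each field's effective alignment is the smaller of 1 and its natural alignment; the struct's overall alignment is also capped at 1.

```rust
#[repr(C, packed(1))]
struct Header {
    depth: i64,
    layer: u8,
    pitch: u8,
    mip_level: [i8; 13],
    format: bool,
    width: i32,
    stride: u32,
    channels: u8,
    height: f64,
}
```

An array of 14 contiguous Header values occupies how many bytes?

574

depth at 0 (size 8, align 1) → ends 8
layer at 8 (size 1, align 1) → ends 9
pitch at 9 (size 1, align 1) → ends 10
mip_level at 10 (size 13, align 1) → ends 23
format at 23 (size 1, align 1) → ends 24
width at 24 (size 4, align 1) → ends 28
stride at 28 (size 4, align 1) → ends 32
channels at 32 (size 1, align 1) → ends 33
height at 33 (size 8, align 1) → ends 41
total 41 bytes, alignment 1
array of 14: 14 × 41 = 574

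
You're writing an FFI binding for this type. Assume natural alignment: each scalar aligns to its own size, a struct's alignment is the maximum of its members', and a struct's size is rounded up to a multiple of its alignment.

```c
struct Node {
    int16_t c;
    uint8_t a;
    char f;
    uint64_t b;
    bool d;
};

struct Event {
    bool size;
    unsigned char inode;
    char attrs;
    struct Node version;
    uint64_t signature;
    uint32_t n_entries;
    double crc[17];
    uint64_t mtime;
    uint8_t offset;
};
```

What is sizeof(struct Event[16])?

3200

Node: @0: c [2B, align 2] → 2; @2: a [1B, align 1] → 3; @3: f [1B, align 1] → 4; +4 pad (align 8); @8: b [8B, align 8] → 16; @16: d [1B, align 1] → 17; +7 tail pad (align 8); size 24, align 8
@0: size [1B, align 1] → 1
@1: inode [1B, align 1] → 2
@2: attrs [1B, align 1] → 3
+5 pad (align 8)
@8: version [24B, align 8] → 32
@32: signature [8B, align 8] → 40
@40: n_entries [4B, align 4] → 44
+4 pad (align 8)
@48: crc [136B, align 8] → 184
@184: mtime [8B, align 8] → 192
@192: offset [1B, align 1] → 193
+7 tail pad (align 8)
size 200, align 8
array of 16: 16 × 200 = 3200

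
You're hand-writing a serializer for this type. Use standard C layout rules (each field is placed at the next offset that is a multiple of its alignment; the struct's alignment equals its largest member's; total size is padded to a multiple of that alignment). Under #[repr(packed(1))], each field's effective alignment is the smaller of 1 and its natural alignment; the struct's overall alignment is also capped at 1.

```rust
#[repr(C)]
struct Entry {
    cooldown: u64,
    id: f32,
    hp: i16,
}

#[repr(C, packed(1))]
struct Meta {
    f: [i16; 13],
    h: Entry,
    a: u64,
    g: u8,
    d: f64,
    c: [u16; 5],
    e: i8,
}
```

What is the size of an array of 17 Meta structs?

Entry: cooldown at 0 (size 8, align 8) → ends 8; id at 8 (size 4, align 4) → ends 12; hp at 12 (size 2, align 2) → ends 14; tail pad 2 to reach multiple of 8; total 16 bytes, alignment 8
f at 0 (size 26, align 1) → ends 26
h at 26 (size 16, align 1) → ends 42
a at 42 (size 8, align 1) → ends 50
g at 50 (size 1, align 1) → ends 51
d at 51 (size 8, align 1) → ends 59
c at 59 (size 10, align 1) → ends 69
e at 69 (size 1, align 1) → ends 70
total 70 bytes, alignment 1
array of 17: 17 × 70 = 1190

1190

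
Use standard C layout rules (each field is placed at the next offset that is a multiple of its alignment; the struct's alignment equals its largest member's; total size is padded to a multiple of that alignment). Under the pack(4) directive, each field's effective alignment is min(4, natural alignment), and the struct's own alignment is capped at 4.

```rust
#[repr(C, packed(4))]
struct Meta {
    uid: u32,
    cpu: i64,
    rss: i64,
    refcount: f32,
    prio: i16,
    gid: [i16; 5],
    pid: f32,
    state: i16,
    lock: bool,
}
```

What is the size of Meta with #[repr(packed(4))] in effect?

0..4  uid  (4B, 4-aligned)
4..12  cpu  (8B, 4-aligned)
12..20  rss  (8B, 4-aligned)
20..24  refcount  (4B, 4-aligned)
24..26  prio  (2B, 2-aligned)
26..36  gid  (10B, 2-aligned)
36..40  pid  (4B, 4-aligned)
40..42  state  (2B, 2-aligned)
42..43  lock  (1B, 1-aligned)
43..44  -- tail padding (1B)
sizeof = 44, alignof = 4

44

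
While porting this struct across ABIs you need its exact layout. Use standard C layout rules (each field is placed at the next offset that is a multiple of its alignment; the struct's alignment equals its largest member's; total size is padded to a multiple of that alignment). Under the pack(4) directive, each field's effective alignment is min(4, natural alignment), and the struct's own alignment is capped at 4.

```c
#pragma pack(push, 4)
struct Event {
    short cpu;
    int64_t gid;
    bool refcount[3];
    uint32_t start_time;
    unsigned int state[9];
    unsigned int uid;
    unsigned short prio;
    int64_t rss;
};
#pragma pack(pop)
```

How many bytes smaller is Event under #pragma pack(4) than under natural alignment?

8

natural layout:
  0..2  cpu  (2B, 2-aligned)
  2..8  -- padding (6B)
  8..16  gid  (8B, 8-aligned)
  16..19  refcount  (3B, 1-aligned)
  19..20  -- padding (1B)
  20..24  start_time  (4B, 4-aligned)
  24..60  state  (36B, 4-aligned)
  60..64  uid  (4B, 4-aligned)
  64..66  prio  (2B, 2-aligned)
  66..72  -- padding (6B)
  72..80  rss  (8B, 8-aligned)
  sizeof = 80, alignof = 8
packed(4) layout:
  0..2  cpu  (2B, 2-aligned)
  2..4  -- padding (2B)
  4..12  gid  (8B, 4-aligned)
  12..15  refcount  (3B, 1-aligned)
  15..16  -- padding (1B)
  16..20  start_time  (4B, 4-aligned)
  20..56  state  (36B, 4-aligned)
  56..60  uid  (4B, 4-aligned)
  60..62  prio  (2B, 2-aligned)
  62..64  -- padding (2B)
  64..72  rss  (8B, 4-aligned)
  sizeof = 72, alignof = 4
80 − 72 = 8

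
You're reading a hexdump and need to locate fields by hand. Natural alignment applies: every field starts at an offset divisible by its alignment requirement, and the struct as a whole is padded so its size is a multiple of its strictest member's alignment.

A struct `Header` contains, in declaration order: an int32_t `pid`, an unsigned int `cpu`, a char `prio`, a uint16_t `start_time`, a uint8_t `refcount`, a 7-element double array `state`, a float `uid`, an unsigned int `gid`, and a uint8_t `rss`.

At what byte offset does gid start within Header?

76

pid at 0 (size 4, align 4) → ends 4
cpu at 4 (size 4, align 4) → ends 8
prio at 8 (size 1, align 1) → ends 9
pad 1 to align 2 for start_time
start_time at 10 (size 2, align 2) → ends 12
refcount at 12 (size 1, align 1) → ends 13
pad 3 to align 8 for state
state at 16 (size 56, align 8) → ends 72
uid at 72 (size 4, align 4) → ends 76
gid at 76 (size 4, align 4) → ends 80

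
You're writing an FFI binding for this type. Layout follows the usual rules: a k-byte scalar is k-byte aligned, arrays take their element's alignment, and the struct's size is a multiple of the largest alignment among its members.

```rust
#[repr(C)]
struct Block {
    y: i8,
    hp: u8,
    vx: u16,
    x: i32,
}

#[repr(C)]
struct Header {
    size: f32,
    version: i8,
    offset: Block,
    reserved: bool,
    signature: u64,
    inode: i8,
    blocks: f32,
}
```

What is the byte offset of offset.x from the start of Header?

12

Block: @0: y [1B, align 1] → 1; @1: hp [1B, align 1] → 2; @2: vx [2B, align 2] → 4; @4: x [4B, align 4] → 8; size 8, align 4
@0: size [4B, align 4] → 4
@4: version [1B, align 1] → 5
+3 pad (align 4)
@8: offset [8B, align 4] → 16
within Block: x at 4
8 + 4 = 12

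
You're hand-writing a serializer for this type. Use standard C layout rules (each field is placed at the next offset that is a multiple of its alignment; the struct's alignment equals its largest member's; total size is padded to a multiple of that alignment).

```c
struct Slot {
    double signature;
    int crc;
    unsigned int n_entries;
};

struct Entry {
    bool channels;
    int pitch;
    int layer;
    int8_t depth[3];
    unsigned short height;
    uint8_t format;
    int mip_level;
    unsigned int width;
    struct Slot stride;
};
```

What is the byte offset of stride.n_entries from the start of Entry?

Slot: signature at 0 (size 8, align 8) → ends 8; crc at 8 (size 4, align 4) → ends 12; n_entries at 12 (size 4, align 4) → ends 16; total 16 bytes, alignment 8
channels at 0 (size 1, align 1) → ends 1
pad 3 to align 4 for pitch
pitch at 4 (size 4, align 4) → ends 8
layer at 8 (size 4, align 4) → ends 12
depth at 12 (size 3, align 1) → ends 15
pad 1 to align 2 for height
height at 16 (size 2, align 2) → ends 18
format at 18 (size 1, align 1) → ends 19
pad 1 to align 4 for mip_level
mip_level at 20 (size 4, align 4) → ends 24
width at 24 (size 4, align 4) → ends 28
pad 4 to align 8 for stride
stride at 32 (size 16, align 8) → ends 48
within Slot: n_entries at 12
32 + 12 = 44

44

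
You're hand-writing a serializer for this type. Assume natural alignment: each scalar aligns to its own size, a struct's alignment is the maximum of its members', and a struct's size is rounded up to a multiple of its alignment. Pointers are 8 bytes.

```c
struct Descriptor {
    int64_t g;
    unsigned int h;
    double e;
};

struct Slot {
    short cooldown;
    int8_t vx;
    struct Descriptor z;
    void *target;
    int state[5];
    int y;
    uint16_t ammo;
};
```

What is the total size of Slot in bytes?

Descriptor: 0..8  g  (8B, 8-aligned); 8..12  h  (4B, 4-aligned); 12..16  -- padding (4B); 16..24  e  (8B, 8-aligned); sizeof = 24, alignof = 8
0..2  cooldown  (2B, 2-aligned)
2..3  vx  (1B, 1-aligned)
3..8  -- padding (5B)
8..32  z  (24B, 8-aligned)
32..40  target  (8B, 8-aligned)
40..60  state  (20B, 4-aligned)
60..64  y  (4B, 4-aligned)
64..66  ammo  (2B, 2-aligned)
66..72  -- tail padding (6B)
sizeof = 72, alignof = 8

72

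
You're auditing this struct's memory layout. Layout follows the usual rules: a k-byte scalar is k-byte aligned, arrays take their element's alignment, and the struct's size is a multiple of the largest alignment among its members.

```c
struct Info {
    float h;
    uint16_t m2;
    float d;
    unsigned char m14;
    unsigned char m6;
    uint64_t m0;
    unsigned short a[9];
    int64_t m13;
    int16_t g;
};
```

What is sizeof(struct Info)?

64 bytes

h at 0 (size 4, align 4) → ends 4
m2 at 4 (size 2, align 2) → ends 6
pad 2 to align 4 for d
d at 8 (size 4, align 4) → ends 12
m14 at 12 (size 1, align 1) → ends 13
m6 at 13 (size 1, align 1) → ends 14
pad 2 to align 8 for m0
m0 at 16 (size 8, align 8) → ends 24
a at 24 (size 18, align 2) → ends 42
pad 6 to align 8 for m13
m13 at 48 (size 8, align 8) → ends 56
g at 56 (size 2, align 2) → ends 58
tail pad 6 to reach multiple of 8
total 64 bytes, alignment 8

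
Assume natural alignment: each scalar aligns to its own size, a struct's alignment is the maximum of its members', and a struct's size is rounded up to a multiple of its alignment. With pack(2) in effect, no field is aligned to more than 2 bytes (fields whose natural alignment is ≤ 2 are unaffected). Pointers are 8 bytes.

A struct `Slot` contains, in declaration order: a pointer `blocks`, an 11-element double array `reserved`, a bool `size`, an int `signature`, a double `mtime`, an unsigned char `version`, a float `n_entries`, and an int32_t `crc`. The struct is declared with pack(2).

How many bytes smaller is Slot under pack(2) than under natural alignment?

natural layout:
  @0: blocks [8B, align 8] → 8
  @8: reserved [88B, align 8] → 96
  @96: size [1B, align 1] → 97
  +3 pad (align 4)
  @100: signature [4B, align 4] → 104
  @104: mtime [8B, align 8] → 112
  @112: version [1B, align 1] → 113
  +3 pad (align 4)
  @116: n_entries [4B, align 4] → 120
  @120: crc [4B, align 4] → 124
  +4 tail pad (align 8)
  size 128, align 8
packed(2) layout:
  @0: blocks [8B, align 2] → 8
  @8: reserved [88B, align 2] → 96
  @96: size [1B, align 1] → 97
  +1 pad (align 2)
  @98: signature [4B, align 2] → 102
  @102: mtime [8B, align 2] → 110
  @110: version [1B, align 1] → 111
  +1 pad (align 2)
  @112: n_entries [4B, align 2] → 116
  @116: crc [4B, align 2] → 120
  size 120, align 2
128 − 120 = 8

8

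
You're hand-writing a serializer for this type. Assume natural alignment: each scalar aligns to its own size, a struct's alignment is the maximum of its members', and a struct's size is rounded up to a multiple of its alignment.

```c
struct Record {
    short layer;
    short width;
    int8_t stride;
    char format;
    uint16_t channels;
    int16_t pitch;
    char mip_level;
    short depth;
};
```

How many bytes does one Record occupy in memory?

14 bytes

@0: layer [2B, align 2] → 2
@2: width [2B, align 2] → 4
@4: stride [1B, align 1] → 5
@5: format [1B, align 1] → 6
@6: channels [2B, align 2] → 8
@8: pitch [2B, align 2] → 10
@10: mip_level [1B, align 1] → 11
+1 pad (align 2)
@12: depth [2B, align 2] → 14
size 14, align 2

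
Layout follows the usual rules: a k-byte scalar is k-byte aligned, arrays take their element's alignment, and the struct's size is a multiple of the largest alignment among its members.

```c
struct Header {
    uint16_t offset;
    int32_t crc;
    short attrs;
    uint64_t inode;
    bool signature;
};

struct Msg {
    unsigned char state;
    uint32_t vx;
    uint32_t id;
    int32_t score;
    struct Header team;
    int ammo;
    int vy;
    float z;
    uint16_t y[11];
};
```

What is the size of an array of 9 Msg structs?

792

Header: @0: offset [2B, align 2] → 2; +2 pad (align 4); @4: crc [4B, align 4] → 8; @8: attrs [2B, align 2] → 10; +6 pad (align 8); @16: inode [8B, align 8] → 24; @24: signature [1B, align 1] → 25; +7 tail pad (align 8); size 32, align 8
@0: state [1B, align 1] → 1
+3 pad (align 4)
@4: vx [4B, align 4] → 8
@8: id [4B, align 4] → 12
@12: score [4B, align 4] → 16
@16: team [32B, align 8] → 48
@48: ammo [4B, align 4] → 52
@52: vy [4B, align 4] → 56
@56: z [4B, align 4] → 60
@60: y [22B, align 2] → 82
+6 tail pad (align 8)
size 88, align 8
array of 9: 9 × 88 = 792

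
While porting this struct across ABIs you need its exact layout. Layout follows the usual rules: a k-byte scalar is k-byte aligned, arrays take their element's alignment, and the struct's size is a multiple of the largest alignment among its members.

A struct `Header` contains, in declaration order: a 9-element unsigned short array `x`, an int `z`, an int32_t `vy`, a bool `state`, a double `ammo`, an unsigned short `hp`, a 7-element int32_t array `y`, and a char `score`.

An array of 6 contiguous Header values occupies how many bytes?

@0: x [18B, align 2] → 18
+2 pad (align 4)
@20: z [4B, align 4] → 24
@24: vy [4B, align 4] → 28
@28: state [1B, align 1] → 29
+3 pad (align 8)
@32: ammo [8B, align 8] → 40
@40: hp [2B, align 2] → 42
+2 pad (align 4)
@44: y [28B, align 4] → 72
@72: score [1B, align 1] → 73
+7 tail pad (align 8)
size 80, align 8
array of 6: 6 × 80 = 480

480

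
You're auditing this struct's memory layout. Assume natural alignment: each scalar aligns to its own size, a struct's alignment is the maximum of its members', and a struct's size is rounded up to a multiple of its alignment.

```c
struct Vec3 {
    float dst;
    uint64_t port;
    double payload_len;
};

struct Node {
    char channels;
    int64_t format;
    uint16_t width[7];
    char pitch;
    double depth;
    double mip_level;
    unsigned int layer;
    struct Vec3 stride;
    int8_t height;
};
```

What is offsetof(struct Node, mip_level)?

Vec3: 0..4  dst  (4B, 4-aligned); 4..8  -- padding (4B); 8..16  port  (8B, 8-aligned); 16..24  payload_len  (8B, 8-aligned); sizeof = 24, alignof = 8
0..1  channels  (1B, 1-aligned)
1..8  -- padding (7B)
8..16  format  (8B, 8-aligned)
16..30  width  (14B, 2-aligned)
30..31  pitch  (1B, 1-aligned)
31..32  -- padding (1B)
32..40  depth  (8B, 8-aligned)
40..48  mip_level  (8B, 8-aligned)

40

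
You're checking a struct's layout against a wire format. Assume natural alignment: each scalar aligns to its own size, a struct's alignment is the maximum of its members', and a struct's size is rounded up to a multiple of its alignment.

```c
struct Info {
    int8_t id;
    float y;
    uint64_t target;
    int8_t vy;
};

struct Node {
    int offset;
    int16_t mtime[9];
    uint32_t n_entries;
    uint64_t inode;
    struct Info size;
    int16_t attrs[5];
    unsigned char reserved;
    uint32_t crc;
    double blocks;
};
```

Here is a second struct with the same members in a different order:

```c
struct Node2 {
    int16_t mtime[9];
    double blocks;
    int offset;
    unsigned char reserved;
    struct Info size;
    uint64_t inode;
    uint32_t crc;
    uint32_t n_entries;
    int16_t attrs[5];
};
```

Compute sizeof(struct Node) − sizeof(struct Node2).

Info: @0: id [1B, align 1] → 1; +3 pad (align 4); @4: y [4B, align 4] → 8; @8: target [8B, align 8] → 16; @16: vy [1B, align 1] → 17; +7 tail pad (align 8); size 24, align 8
@0: offset [4B, align 4] → 4
@4: mtime [18B, align 2] → 22
+2 pad (align 4)
@24: n_entries [4B, align 4] → 28
+4 pad (align 8)
@32: inode [8B, align 8] → 40
@40: size [24B, align 8] → 64
@64: attrs [10B, align 2] → 74
@74: reserved [1B, align 1] → 75
+1 pad (align 4)
@76: crc [4B, align 4] → 80
@80: blocks [8B, align 8] → 88
size 88, align 8
— Node2 —
@0: mtime [18B, align 2] → 18
+6 pad (align 8)
@24: blocks [8B, align 8] → 32
@32: offset [4B, align 4] → 36
@36: reserved [1B, align 1] → 37
+3 pad (align 8)
@40: size [24B, align 8] → 64
@64: inode [8B, align 8] → 72
@72: crc [4B, align 4] → 76
@76: n_entries [4B, align 4] → 80
@80: attrs [10B, align 2] → 90
+6 tail pad (align 8)
size 96, align 8
88 − 96 = -8

-8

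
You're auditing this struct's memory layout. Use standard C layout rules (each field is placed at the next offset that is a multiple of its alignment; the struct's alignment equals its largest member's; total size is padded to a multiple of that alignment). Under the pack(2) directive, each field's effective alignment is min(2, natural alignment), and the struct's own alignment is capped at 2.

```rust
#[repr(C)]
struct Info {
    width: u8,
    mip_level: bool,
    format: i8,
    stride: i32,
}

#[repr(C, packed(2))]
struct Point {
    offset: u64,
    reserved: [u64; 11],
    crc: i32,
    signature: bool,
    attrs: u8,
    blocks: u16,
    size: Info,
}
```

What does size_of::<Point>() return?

112

Info: @0: width [1B, align 1] → 1; @1: mip_level [1B, align 1] → 2; @2: format [1B, align 1] → 3; +1 pad (align 4); @4: stride [4B, align 4] → 8; size 8, align 4
@0: offset [8B, align 2] → 8
@8: reserved [88B, align 2] → 96
@96: crc [4B, align 2] → 100
@100: signature [1B, align 1] → 101
@101: attrs [1B, align 1] → 102
@102: blocks [2B, align 2] → 104
@104: size [8B, align 2] → 112
size 112, align 2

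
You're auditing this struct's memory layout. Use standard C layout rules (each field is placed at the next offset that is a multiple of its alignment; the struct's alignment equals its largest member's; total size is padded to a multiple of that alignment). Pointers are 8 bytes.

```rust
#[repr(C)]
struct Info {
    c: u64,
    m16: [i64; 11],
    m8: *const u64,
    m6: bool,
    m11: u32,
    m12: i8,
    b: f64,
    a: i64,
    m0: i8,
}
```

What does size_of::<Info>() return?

c at 0 (size 8, align 8) → ends 8
m16 at 8 (size 88, align 8) → ends 96
m8 at 96 (size 8, align 8) → ends 104
m6 at 104 (size 1, align 1) → ends 105
pad 3 to align 4 for m11
m11 at 108 (size 4, align 4) → ends 112
m12 at 112 (size 1, align 1) → ends 113
pad 7 to align 8 for b
b at 120 (size 8, align 8) → ends 128
a at 128 (size 8, align 8) → ends 136
m0 at 136 (size 1, align 1) → ends 137
tail pad 7 to reach multiple of 8
total 144 bytes, alignment 8

144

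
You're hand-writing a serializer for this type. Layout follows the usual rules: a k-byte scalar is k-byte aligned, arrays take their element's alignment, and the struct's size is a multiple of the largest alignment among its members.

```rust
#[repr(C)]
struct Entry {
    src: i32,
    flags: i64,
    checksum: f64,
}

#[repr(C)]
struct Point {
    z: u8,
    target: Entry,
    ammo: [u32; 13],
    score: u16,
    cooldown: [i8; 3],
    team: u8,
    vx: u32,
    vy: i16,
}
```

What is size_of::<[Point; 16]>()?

Entry: src at 0 (size 4, align 4) → ends 4; pad 4 to align 8 for flags; flags at 8 (size 8, align 8) → ends 16; checksum at 16 (size 8, align 8) → ends 24; total 24 bytes, alignment 8
z at 0 (size 1, align 1) → ends 1
pad 7 to align 8 for target
target at 8 (size 24, align 8) → ends 32
ammo at 32 (size 52, align 4) → ends 84
score at 84 (size 2, align 2) → ends 86
cooldown at 86 (size 3, align 1) → ends 89
team at 89 (size 1, align 1) → ends 90
pad 2 to align 4 for vx
vx at 92 (size 4, align 4) → ends 96
vy at 96 (size 2, align 2) → ends 98
tail pad 6 to reach multiple of 8
total 104 bytes, alignment 8
array of 16: 16 × 104 = 1664

1664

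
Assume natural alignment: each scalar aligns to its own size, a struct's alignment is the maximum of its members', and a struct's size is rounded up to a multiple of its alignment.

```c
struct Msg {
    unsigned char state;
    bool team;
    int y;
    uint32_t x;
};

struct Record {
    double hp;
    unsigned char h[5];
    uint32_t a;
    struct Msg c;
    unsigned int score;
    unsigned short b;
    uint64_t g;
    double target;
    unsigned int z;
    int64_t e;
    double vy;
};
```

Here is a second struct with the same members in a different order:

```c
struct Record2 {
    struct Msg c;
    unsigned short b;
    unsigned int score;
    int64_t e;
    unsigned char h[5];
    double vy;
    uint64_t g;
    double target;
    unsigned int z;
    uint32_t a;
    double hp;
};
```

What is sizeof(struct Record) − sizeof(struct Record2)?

0

Msg: @0: state [1B, align 1] → 1; @1: team [1B, align 1] → 2; +2 pad (align 4); @4: y [4B, align 4] → 8; @8: x [4B, align 4] → 12; size 12, align 4
@0: hp [8B, align 8] → 8
@8: h [5B, align 1] → 13
+3 pad (align 4)
@16: a [4B, align 4] → 20
@20: c [12B, align 4] → 32
@32: score [4B, align 4] → 36
@36: b [2B, align 2] → 38
+2 pad (align 8)
@40: g [8B, align 8] → 48
@48: target [8B, align 8] → 56
@56: z [4B, align 4] → 60
+4 pad (align 8)
@64: e [8B, align 8] → 72
@72: vy [8B, align 8] → 80
size 80, align 8
— Record2 —
@0: c [12B, align 4] → 12
@12: b [2B, align 2] → 14
+2 pad (align 4)
@16: score [4B, align 4] → 20
+4 pad (align 8)
@24: e [8B, align 8] → 32
@32: h [5B, align 1] → 37
+3 pad (align 8)
@40: vy [8B, align 8] → 48
@48: g [8B, align 8] → 56
@56: target [8B, align 8] → 64
@64: z [4B, align 4] → 68
@68: a [4B, align 4] → 72
@72: hp [8B, align 8] → 80
size 80, align 8
80 − 80 = 0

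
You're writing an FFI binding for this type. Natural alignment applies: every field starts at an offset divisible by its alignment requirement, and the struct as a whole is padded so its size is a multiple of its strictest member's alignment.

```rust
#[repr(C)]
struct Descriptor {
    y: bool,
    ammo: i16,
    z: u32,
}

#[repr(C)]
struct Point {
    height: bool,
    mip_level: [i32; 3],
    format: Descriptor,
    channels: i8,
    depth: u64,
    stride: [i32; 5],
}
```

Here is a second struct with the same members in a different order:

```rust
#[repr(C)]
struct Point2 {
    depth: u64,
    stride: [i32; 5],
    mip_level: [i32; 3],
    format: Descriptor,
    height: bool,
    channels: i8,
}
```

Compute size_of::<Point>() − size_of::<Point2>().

8

Descriptor: @0: y [1B, align 1] → 1; +1 pad (align 2); @2: ammo [2B, align 2] → 4; @4: z [4B, align 4] → 8; size 8, align 4
@0: height [1B, align 1] → 1
+3 pad (align 4)
@4: mip_level [12B, align 4] → 16
@16: format [8B, align 4] → 24
@24: channels [1B, align 1] → 25
+7 pad (align 8)
@32: depth [8B, align 8] → 40
@40: stride [20B, align 4] → 60
+4 tail pad (align 8)
size 64, align 8
— Point2 —
@0: depth [8B, align 8] → 8
@8: stride [20B, align 4] → 28
@28: mip_level [12B, align 4] → 40
@40: format [8B, align 4] → 48
@48: height [1B, align 1] → 49
@49: channels [1B, align 1] → 50
+6 tail pad (align 8)
size 56, align 8
64 − 56 = 8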